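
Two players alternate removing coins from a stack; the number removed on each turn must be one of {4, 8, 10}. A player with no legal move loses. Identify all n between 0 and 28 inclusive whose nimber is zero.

0, 1, 2, 3, 14, 15, 16, 17, 28

n :  0  1  2  3  4  5  6  7  8  9 10 11 12 13 14 15 16 17 18 19 20 21 22 23 24 25 26 27 28
G :  0  0  0  0  1  1  1  1  2  2  2  2  3  3  0  0  0  0  1  1  1  1  2  2  2  2  3  3  0
P-positions are exactly the n with G(n) = 0.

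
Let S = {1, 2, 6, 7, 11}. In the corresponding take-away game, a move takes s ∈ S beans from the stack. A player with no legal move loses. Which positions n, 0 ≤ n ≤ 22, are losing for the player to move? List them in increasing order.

0, 3, 8, 12, 16, 20

G(0) = 0
G(1) = mex{0} = 1
G(2) = mex{1,0} = 2
G(3) = mex{2,1} = 0
G(4) = mex{0,2} = 1
G(5) = mex{1,0} = 2
G(6) = mex{2,1,0} = 3
G(7) = mex{3,2,1,0} = 4
G(8) = mex{4,3,2,1} = 0
G(9) = mex{0,4,0,2} = 1
G(10) = mex{1,0,1,0} = 2
G(11) = mex{2,1,2,1,0} = 3
G(12) = mex{3,2,3,2,1} = 0
G(13) = mex{0,3,4,3,2} = 1
G(14) = mex{1,0,0,4,0} = 2
G(15) = mex{2,1,1,0,1} = 3
G(16) = mex{3,2,2,1,2} = 0
G(17) = mex{0,3,3,2,3} = 1
G(18) = mex{1,0,0,3,4} = 2
G(19) = mex{2,1,1,0,0} = 3
G(20) = mex{3,2,2,1,1} = 0
G(21) = mex{0,3,3,2,2} = 1
G(22) = mex{1,0,0,3,3} = 2
P-positions are exactly the n with G(n) = 0.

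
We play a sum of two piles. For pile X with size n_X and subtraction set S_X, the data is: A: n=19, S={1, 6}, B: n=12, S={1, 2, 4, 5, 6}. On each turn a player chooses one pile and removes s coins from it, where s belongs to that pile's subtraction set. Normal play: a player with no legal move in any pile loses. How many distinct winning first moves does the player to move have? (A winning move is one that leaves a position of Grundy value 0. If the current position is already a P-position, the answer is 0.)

Pile A, S = {1, 6}:
n :  0  1  2  3  4  5  6  7  8  9 10 11 12 13 14 15 16 17 18 19
G :  0  1  0  1  0  1  2  0  1  0  1  0  1  2  0  1  0  1  0  1
G_A(19) = 1.
Pile B, S = {1, 2, 4, 5, 6}:
n :  0  1  2  3  4  5  6  7  8  9 10 11 12
G :  0  1  2  0  1  2  3  4  5  3  0  1  2
G_B(12) = 2.
Combined Grundy value = 1 ⊕ 2 = 3.
A winning move leaves total XOR = 0, i.e. changes one component's Grundy value g to g ⊕ X where X is the current total.
Pile A: need g' = 1⊕3 = 2. Options: 19−1→G=0, 19−6→G=2. Hits: 1.
Pile B: need g' = 2⊕3 = 1. Options: 12−1→G=1, 12−2→G=0, 12−4→G=5, 12−5→G=4, 12−6→G=3. Hits: 1.

2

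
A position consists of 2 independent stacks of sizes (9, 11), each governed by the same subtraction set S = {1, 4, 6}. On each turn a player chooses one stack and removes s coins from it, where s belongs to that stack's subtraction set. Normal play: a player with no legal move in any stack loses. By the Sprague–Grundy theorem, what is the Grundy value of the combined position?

All stacks use S = {1, 4, 6}:
G(0) = 0
G(1) = mex{0} = 1
G(2) = mex{1} = 0
G(3) = mex{0} = 1
G(4) = mex{1,0} = 2
G(5) = mex{2,1} = 0
G(6) = mex{0,0,0} = 1
G(7) = mex{1,1,1} = 0
G(8) = mex{0,2,0} = 1
G(9) = mex{1,0,1} = 2
G(10) = mex{2,1,2} = 0
G(11) = mex{0,0,0} = 1
Stack A: G(9) = 2.
Stack B: G(11) = 1.
Combined Grundy value = 2 ⊕ 1 = 3.

3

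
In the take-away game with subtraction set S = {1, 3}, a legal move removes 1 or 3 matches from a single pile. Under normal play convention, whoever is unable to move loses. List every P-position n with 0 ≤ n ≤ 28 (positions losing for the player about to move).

0, 2, 4, 6, 8, 10, 12, 14, 16, 18, 20, 22, 24, 26, 28

n :  0  1  2  3  4  5  6  7  8  9 10 11 12 13 14 15 16 17 18 19 20 21 22 23 24 25 26 27 28
G :  0  1  0  1  0  1  0  1  0  1  0  1  0  1  0  1  0  1  0  1  0  1  0  1  0  1  0  1  0
P-positions are exactly the n with G(n) = 0.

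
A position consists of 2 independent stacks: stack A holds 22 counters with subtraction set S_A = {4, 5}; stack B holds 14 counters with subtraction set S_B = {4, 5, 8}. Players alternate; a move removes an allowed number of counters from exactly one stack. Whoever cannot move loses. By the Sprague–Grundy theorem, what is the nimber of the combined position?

1

Stack A, S = {4, 5}:
n :  0  1  2  3  4  5  6  7  8  9 10 11 12 13 14 15 16 17 18 19 20 21 22
G :  0  0  0  0  1  1  1  1  2  0  0  0  0  1  1  1  1  2  0  0  0  0  1
G_A(22) = 1.
Stack B, S = {4, 5, 8}:
n :  0  1  2  3  4  5  6  7  8  9 10 11 12 13 14
G :  0  0  0  0  1  1  1  1  2  2  2  2  0  0  0
G_B(14) = 0.
Combined Grundy value = 1 ⊕ 0 = 1.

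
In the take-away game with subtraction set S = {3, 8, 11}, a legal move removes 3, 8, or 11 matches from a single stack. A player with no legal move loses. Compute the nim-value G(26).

G(0) = 0
G(1) = mex{} = 0
G(2) = mex{} = 0
G(3) = mex{0} = 1
G(4) = mex{0} = 1
G(5) = mex{0} = 1
G(6) = mex{1} = 0
G(7) = mex{1} = 0
G(8) = mex{1,0} = 2
G(9) = mex{0,0} = 1
G(10) = mex{0,0} = 1
G(11) = mex{2,1,0} = 3
G(12) = mex{1,1,0} = 2
G(13) = mex{1,1,0} = 2
G(14) = mex{3,0,1} = 2
G(15) = mex{2,0,1} = 3
G(16) = mex{2,2,1} = 0
G(17) = mex{2,1,0} = 3
G(18) = mex{3,1,0} = 2
G(19) = mex{0,3,2} = 1
G(20) = mex{3,2,1} = 0
G(21) = mex{2,2,1} = 0
G(22) = mex{1,2,3} = 0
G(23) = mex{0,3,2} = 1
G(24) = mex{0,0,2} = 1
G(25) = mex{0,3,2} = 1
G(26) = mex{1,2,3} = 0

0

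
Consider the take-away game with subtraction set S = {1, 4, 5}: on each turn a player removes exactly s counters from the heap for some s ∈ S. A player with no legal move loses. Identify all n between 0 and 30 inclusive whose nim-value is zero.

0, 2, 8, 10, 16, 18, 24, 26

G(0) = 0
G(1) = mex{0} = 1
G(2) = mex{1} = 0
G(3) = mex{0} = 1
G(4) = mex{1,0} = 2
G(5) = mex{2,1,0} = 3
G(6) = mex{3,0,1} = 2
G(7) = mex{2,1,0} = 3
G(8) = mex{3,2,1} = 0
G(9) = mex{0,3,2} = 1
G(10) = mex{1,2,3} = 0
G(11) = mex{0,3,2} = 1
G(12) = mex{1,0,3} = 2
G(13) = mex{2,1,0} = 3
G(14) = mex{3,0,1} = 2
G(15) = mex{2,1,0} = 3
G(16) = mex{3,2,1} = 0
G(17) = mex{0,3,2} = 1
G(18) = mex{1,2,3} = 0
G(19) = mex{0,3,2} = 1
G(20) = mex{1,0,3} = 2
G(21) = mex{2,1,0} = 3
G(22) = mex{3,0,1} = 2
G(23) = mex{2,1,0} = 3
G(24) = mex{3,2,1} = 0
G(25) = mex{0,3,2} = 1
G(26) = mex{1,2,3} = 0
G(27) = mex{0,3,2} = 1
G(28) = mex{1,0,3} = 2
G(29) = mex{2,1,0} = 3
G(30) = mex{3,0,1} = 2
P-positions are exactly the n with G(n) = 0.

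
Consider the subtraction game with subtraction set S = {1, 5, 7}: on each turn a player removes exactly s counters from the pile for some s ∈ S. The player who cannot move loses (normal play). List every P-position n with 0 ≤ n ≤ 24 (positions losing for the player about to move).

G(0) = 0
G(1) = mex{0} = 1
G(2) = mex{1} = 0
G(3) = mex{0} = 1
G(4) = mex{1} = 0
G(5) = mex{0,0} = 1
G(6) = mex{1,1} = 0
G(7) = mex{0,0,0} = 1
G(8) = mex{1,1,1} = 0
G(9) = mex{0,0,0} = 1
G(10) = mex{1,1,1} = 0
G(11) = mex{0,0,0} = 1
G(12) = mex{1,1,1} = 0
G(13) = mex{0,0,0} = 1
G(14) = mex{1,1,1} = 0
G(15) = mex{0,0,0} = 1
G(16) = mex{1,1,1} = 0
G(17) = mex{0,0,0} = 1
G(18) = mex{1,1,1} = 0
G(19) = mex{0,0,0} = 1
G(20) = mex{1,1,1} = 0
G(21) = mex{0,0,0} = 1
G(22) = mex{1,1,1} = 0
G(23) = mex{0,0,0} = 1
G(24) = mex{1,1,1} = 0
P-positions are exactly the n with G(n) = 0.

0, 2, 4, 6, 8, 10, 12, 14, 16, 18, 20, 22, 24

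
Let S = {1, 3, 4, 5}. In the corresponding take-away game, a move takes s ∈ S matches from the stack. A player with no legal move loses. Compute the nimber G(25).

G(0) = 0
G(1) = mex{0} = 1
G(2) = mex{1} = 0
G(3) = mex{0,0} = 1
G(4) = mex{1,1,0} = 2
G(5) = mex{2,0,1,0} = 3
G(6) = mex{3,1,0,1} = 2
G(7) = mex{2,2,1,0} = 3
G(8) = mex{3,3,2,1} = 0
G(9) = mex{0,2,3,2} = 1
G(10) = mex{1,3,2,3} = 0
G(11) = mex{0,0,3,2} = 1
G(12) = mex{1,1,0,3} = 2
G(13) = mex{2,0,1,0} = 3
G(14) = mex{3,1,0,1} = 2
G(15) = mex{2,2,1,0} = 3
G(16) = mex{3,3,2,1} = 0
G(17) = mex{0,2,3,2} = 1
G(18) = mex{1,3,2,3} = 0
G(19) = mex{0,0,3,2} = 1
G(20) = mex{1,1,0,3} = 2
G(21) = mex{2,0,1,0} = 3
G(22) = mex{3,1,0,1} = 2
G(23) = mex{2,2,1,0} = 3
G(24) = mex{3,3,2,1} = 0
G(25) = mex{0,2,3,2} = 1

1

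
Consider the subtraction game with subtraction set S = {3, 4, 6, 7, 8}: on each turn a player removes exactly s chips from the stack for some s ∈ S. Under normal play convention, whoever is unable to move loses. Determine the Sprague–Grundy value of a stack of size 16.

1

G(0) = 0
G(1) = mex{} = 0
G(2) = mex{} = 0
G(3) = mex{0} = 1
G(4) = mex{0,0} = 1
G(5) = mex{0,0} = 1
G(6) = mex{1,0,0} = 2
G(7) = mex{1,1,0,0} = 2
G(8) = mex{1,1,0,0,0} = 2
G(9) = mex{2,1,1,0,0} = 3
G(10) = mex{2,2,1,1,0} = 3
G(11) = mex{2,2,1,1,1} = 0
G(12) = mex{3,2,2,1,1} = 0
G(13) = mex{3,3,2,2,1} = 0
G(14) = mex{0,3,2,2,2} = 1
G(15) = mex{0,0,3,2,2} = 1
G(16) = mex{0,0,3,3,2} = 1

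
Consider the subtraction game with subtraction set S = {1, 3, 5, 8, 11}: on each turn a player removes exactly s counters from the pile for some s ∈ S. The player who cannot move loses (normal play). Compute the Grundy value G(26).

G(0) = 0
G(1) = mex{0} = 1
G(2) = mex{1} = 0
G(3) = mex{0,0} = 1
G(4) = mex{1,1} = 0
G(5) = mex{0,0,0} = 1
G(6) = mex{1,1,1} = 0
G(7) = mex{0,0,0} = 1
G(8) = mex{1,1,1,0} = 2
G(9) = mex{2,0,0,1} = 3
G(10) = mex{3,1,1,0} = 2
G(11) = mex{2,2,0,1,0} = 3
G(12) = mex{3,3,1,0,1} = 2
G(13) = mex{2,2,2,1,0} = 3
G(14) = mex{3,3,3,0,1} = 2
G(15) = mex{2,2,2,1,0} = 3
G(16) = mex{3,3,3,2,1} = 0
G(17) = mex{0,2,2,3,0} = 1
G(18) = mex{1,3,3,2,1} = 0
G(19) = mex{0,0,2,3,2} = 1
G(20) = mex{1,1,3,2,3} = 0
G(21) = mex{0,0,0,3,2} = 1
G(22) = mex{1,1,1,2,3} = 0
G(23) = mex{0,0,0,3,2} = 1
G(24) = mex{1,1,1,0,3} = 2
G(25) = mex{2,0,0,1,2} = 3
G(26) = mex{3,1,1,0,3} = 2

2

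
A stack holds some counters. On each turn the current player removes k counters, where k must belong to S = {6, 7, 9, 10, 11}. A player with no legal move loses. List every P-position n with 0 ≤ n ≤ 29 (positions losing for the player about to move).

n :  0  1  2  3  4  5  6  7  8  9 10 11 12 13 14 15 16 17 18 19 20 21 22 23 24 25 26 27 28 29
G :  0  0  0  0  0  0  1  1  1  1  1  1  2  2  2  2  2  0  0  0  0  0  0  1  1  1  1  1  1  2
P-positions are exactly the n with G(n) = 0.

0, 1, 2, 3, 4, 5, 17, 18, 19, 20, 21, 22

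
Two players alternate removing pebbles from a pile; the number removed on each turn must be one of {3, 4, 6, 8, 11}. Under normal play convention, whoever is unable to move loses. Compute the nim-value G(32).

1

G(0) = 0
G(1) = mex{} = 0
G(2) = mex{} = 0
G(3) = mex{0} = 1
G(4) = mex{0,0} = 1
G(5) = mex{0,0} = 1
G(6) = mex{1,0,0} = 2
G(7) = mex{1,1,0} = 2
G(8) = mex{1,1,0,0} = 2
G(9) = mex{2,1,1,0} = 3
G(10) = mex{2,2,1,0} = 3
G(11) = mex{2,2,1,1,0} = 3
G(12) = mex{3,2,2,1,0} = 4
G(13) = mex{3,3,2,1,0} = 4
G(14) = mex{3,3,2,2,1} = 0
G(15) = mex{4,3,3,2,1} = 0
G(16) = mex{4,4,3,2,1} = 0
G(17) = mex{0,4,3,3,2} = 1
G(18) = mex{0,0,4,3,2} = 1
G(19) = mex{0,0,4,3,2} = 1
G(20) = mex{1,0,0,4,3} = 2
G(21) = mex{1,1,0,4,3} = 2
G(22) = mex{1,1,0,0,3} = 2
G(23) = mex{2,1,1,0,4} = 3
G(24) = mex{2,2,1,0,4} = 3
G(25) = mex{2,2,1,1,0} = 3
G(26) = mex{3,2,2,1,0} = 4
G(27) = mex{3,3,2,1,0} = 4
G(28) = mex{3,3,2,2,1} = 0
G(29) = mex{4,3,3,2,1} = 0
G(30) = mex{4,4,3,2,1} = 0
G(31) = mex{0,4,3,3,2} = 1
G(32) = mex{0,0,4,3,2} = 1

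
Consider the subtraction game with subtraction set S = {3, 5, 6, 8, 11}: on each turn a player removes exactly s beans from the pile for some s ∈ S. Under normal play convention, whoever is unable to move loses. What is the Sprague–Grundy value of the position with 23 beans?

3

G(0) = 0
G(1) = mex{} = 0
G(2) = mex{} = 0
G(3) = mex{0} = 1
G(4) = mex{0} = 1
G(5) = mex{0,0} = 1
G(6) = mex{1,0,0} = 2
G(7) = mex{1,0,0} = 2
G(8) = mex{1,1,0,0} = 2
G(9) = mex{2,1,1,0} = 3
G(10) = mex{2,1,1,0} = 3
G(11) = mex{2,2,1,1,0} = 3
G(12) = mex{3,2,2,1,0} = 4
G(13) = mex{3,2,2,1,0} = 4
G(14) = mex{3,3,2,2,1} = 0
G(15) = mex{4,3,3,2,1} = 0
G(16) = mex{4,3,3,2,1} = 0
G(17) = mex{0,4,3,3,2} = 1
G(18) = mex{0,4,4,3,2} = 1
G(19) = mex{0,0,4,3,2} = 1
G(20) = mex{1,0,0,4,3} = 2
G(21) = mex{1,0,0,4,3} = 2
G(22) = mex{1,1,0,0,3} = 2
G(23) = mex{2,1,1,0,4} = 3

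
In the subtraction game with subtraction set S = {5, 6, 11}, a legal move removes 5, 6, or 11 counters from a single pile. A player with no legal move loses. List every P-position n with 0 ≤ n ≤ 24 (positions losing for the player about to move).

G(0) = 0
G(1) = mex{} = 0
G(2) = mex{} = 0
G(3) = mex{} = 0
G(4) = mex{} = 0
G(5) = mex{0} = 1
G(6) = mex{0,0} = 1
G(7) = mex{0,0} = 1
G(8) = mex{0,0} = 1
G(9) = mex{0,0} = 1
G(10) = mex{1,0} = 2
G(11) = mex{1,1,0} = 2
G(12) = mex{1,1,0} = 2
G(13) = mex{1,1,0} = 2
G(14) = mex{1,1,0} = 2
G(15) = mex{2,1,0} = 3
G(16) = mex{2,2,1} = 0
G(17) = mex{2,2,1} = 0
G(18) = mex{2,2,1} = 0
G(19) = mex{2,2,1} = 0
G(20) = mex{3,2,1} = 0
G(21) = mex{0,3,2} = 1
G(22) = mex{0,0,2} = 1
G(23) = mex{0,0,2} = 1
G(24) = mex{0,0,2} = 1
P-positions are exactly the n with G(n) = 0.

0, 1, 2, 3, 4, 16, 17, 18, 19, 20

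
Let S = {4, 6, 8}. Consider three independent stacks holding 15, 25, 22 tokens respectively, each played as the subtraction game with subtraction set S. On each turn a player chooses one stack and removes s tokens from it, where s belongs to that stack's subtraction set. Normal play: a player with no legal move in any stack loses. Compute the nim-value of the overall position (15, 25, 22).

2

All stacks use S = {4, 6, 8}:
G(0) = 0
G(1) = mex{} = 0
G(2) = mex{} = 0
G(3) = mex{} = 0
G(4) = mex{0} = 1
G(5) = mex{0} = 1
G(6) = mex{0,0} = 1
G(7) = mex{0,0} = 1
G(8) = mex{1,0,0} = 2
G(9) = mex{1,0,0} = 2
G(10) = mex{1,1,0} = 2
G(11) = mex{1,1,0} = 2
G(12) = mex{2,1,1} = 0
G(13) = mex{2,1,1} = 0
G(14) = mex{2,2,1} = 0
G(15) = mex{2,2,1} = 0
G(16) = mex{0,2,2} = 1
G(17) = mex{0,2,2} = 1
G(18) = mex{0,0,2} = 1
G(19) = mex{0,0,2} = 1
G(20) = mex{1,0,0} = 2
G(21) = mex{1,0,0} = 2
G(22) = mex{1,1,0} = 2
G(23) = mex{1,1,0} = 2
G(24) = mex{2,1,1} = 0
G(25) = mex{2,1,1} = 0
Stack A: G(15) = 0.
Stack B: G(25) = 0.
Stack C: G(22) = 2.
Combined Grundy value = 0 ⊕ 0 ⊕ 2 = 2.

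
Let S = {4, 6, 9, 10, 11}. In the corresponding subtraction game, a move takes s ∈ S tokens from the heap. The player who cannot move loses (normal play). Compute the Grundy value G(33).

n :  0  1  2  3  4  5  6  7  8  9 10 11 12 13 14 15 16 17 18 19 20 21 22 23 24 25 26 27 28 29 30 31 32 33
G :  0  0  0  0  1  1  1  1  2  2  2  2  3  3  3  0  0  0  0  1  1  1  1  2  2  2  2  3  3  3  0  0  0  0

0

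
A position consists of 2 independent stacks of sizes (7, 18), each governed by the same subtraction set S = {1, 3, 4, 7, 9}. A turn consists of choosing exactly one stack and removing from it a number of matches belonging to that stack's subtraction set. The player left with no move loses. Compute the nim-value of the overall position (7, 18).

All stacks use S = {1, 3, 4, 7, 9}:
n :  0  1  2  3  4  5  6  7  8  9 10 11 12 13 14 15 16 17 18
G :  0  1  0  1  2  3  2  3  0  1  0  1  2  3  2  3  0  1  0
Stack A: G(7) = 3.
Stack B: G(18) = 0.
Combined Grundy value = 3 ⊕ 0 = 3.

3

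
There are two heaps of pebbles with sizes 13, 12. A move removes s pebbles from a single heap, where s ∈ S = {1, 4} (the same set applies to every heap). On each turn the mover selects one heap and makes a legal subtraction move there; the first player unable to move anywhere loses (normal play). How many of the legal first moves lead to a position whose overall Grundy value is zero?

All heaps use S = {1, 4}:
n :  0  1  2  3  4  5  6  7  8  9 10 11 12 13
G :  0  1  0  1  2  0  1  0  1  2  0  1  0  1
Heap A: G(13) = 1.
Heap B: G(12) = 0.
Combined Grundy value = 1 ⊕ 0 = 1.
A winning move leaves total XOR = 0, i.e. changes one component's Grundy value g to g ⊕ X where X is the current total.
Heap A: need g' = 1⊕1 = 0. Options: 13−1→G=0, 13−4→G=2. Hits: 1.
Heap B: need g' = 0⊕1 = 1. Options: 12−1→G=1, 12−4→G=1. Hits: 2.

3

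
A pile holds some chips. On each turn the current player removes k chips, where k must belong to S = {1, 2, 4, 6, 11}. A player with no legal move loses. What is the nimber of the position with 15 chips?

2

n :  0  1  2  3  4  5  6  7  8  9 10 11 12 13 14 15
G :  0  1  2  0  1  2  3  4  0  1  2  3  4  0  1  2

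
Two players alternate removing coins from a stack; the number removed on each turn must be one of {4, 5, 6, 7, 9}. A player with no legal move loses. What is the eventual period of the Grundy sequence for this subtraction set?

n :  0  1  2  3  4  5  6  7  8  9 10 11 12 13 14 15 16 17 18 19 20 21 22 23 24 25 26 27
G :  0  0  0  0  1  1  1  1  2  2  2  2  3  0  0  0  0  1  1  1  1  2  2  2  2  3  0  0
G(n+13) = G(n) holds for n = 0,…,8 (a full window of length max(S) = 9), so the sequence is purely periodic with period 13.

13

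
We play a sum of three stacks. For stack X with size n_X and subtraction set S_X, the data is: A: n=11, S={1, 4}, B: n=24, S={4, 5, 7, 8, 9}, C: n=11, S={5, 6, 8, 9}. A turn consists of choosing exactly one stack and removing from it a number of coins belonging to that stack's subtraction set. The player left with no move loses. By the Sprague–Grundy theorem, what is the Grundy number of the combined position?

Stack A, S = {1, 4}:
n :  0  1  2  3  4  5  6  7  8  9 10 11
G :  0  1  0  1  2  0  1  0  1  2  0  1
G_A(11) = 1.
Stack B, S = {4, 5, 7, 8, 9}:
G(0) = 0
G(1) = mex{} = 0
G(2) = mex{} = 0
G(3) = mex{} = 0
G(4) = mex{0} = 1
G(5) = mex{0,0} = 1
G(6) = mex{0,0} = 1
G(7) = mex{0,0,0} = 1
G(8) = mex{1,0,0,0} = 2
G(9) = mex{1,1,0,0,0} = 2
G(10) = mex{1,1,0,0,0} = 2
G(11) = mex{1,1,1,0,0} = 2
G(12) = mex{2,1,1,1,0} = 3
G(13) = mex{2,2,1,1,1} = 0
G(14) = mex{2,2,1,1,1} = 0
G(15) = mex{2,2,2,1,1} = 0
G(16) = mex{3,2,2,2,1} = 0
G(17) = mex{0,3,2,2,2} = 1
G(18) = mex{0,0,2,2,2} = 1
G(19) = mex{0,0,3,2,2} = 1
G(20) = mex{0,0,0,3,2} = 1
G(21) = mex{1,0,0,0,3} = 2
G(22) = mex{1,1,0,0,0} = 2
G(23) = mex{1,1,0,0,0} = 2
G(24) = mex{1,1,1,0,0} = 2
G_B(24) = 2.
Stack C, S = {5, 6, 8, 9}:
G(0) = 0
G(1) = mex{} = 0
G(2) = mex{} = 0
G(3) = mex{} = 0
G(4) = mex{} = 0
G(5) = mex{0} = 1
G(6) = mex{0,0} = 1
G(7) = mex{0,0} = 1
G(8) = mex{0,0,0} = 1
G(9) = mex{0,0,0,0} = 1
G(10) = mex{1,0,0,0} = 2
G(11) = mex{1,1,0,0} = 2
G_C(11) = 2.
Combined Grundy value = 1 ⊕ 2 ⊕ 2 = 1.

1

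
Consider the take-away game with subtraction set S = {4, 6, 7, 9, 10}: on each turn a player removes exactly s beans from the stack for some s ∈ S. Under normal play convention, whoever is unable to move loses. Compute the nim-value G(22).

2

G(0) = 0
G(1) = mex{} = 0
G(2) = mex{} = 0
G(3) = mex{} = 0
G(4) = mex{0} = 1
G(5) = mex{0} = 1
G(6) = mex{0,0} = 1
G(7) = mex{0,0,0} = 1
G(8) = mex{1,0,0} = 2
G(9) = mex{1,0,0,0} = 2
G(10) = mex{1,1,0,0,0} = 2
G(11) = mex{1,1,1,0,0} = 2
G(12) = mex{2,1,1,0,0} = 3
G(13) = mex{2,1,1,1,0} = 3
G(14) = mex{2,2,1,1,1} = 0
G(15) = mex{2,2,2,1,1} = 0
G(16) = mex{3,2,2,1,1} = 0
G(17) = mex{3,2,2,2,1} = 0
G(18) = mex{0,3,2,2,2} = 1
G(19) = mex{0,3,3,2,2} = 1
G(20) = mex{0,0,3,2,2} = 1
G(21) = mex{0,0,0,3,2} = 1
G(22) = mex{1,0,0,3,3} = 2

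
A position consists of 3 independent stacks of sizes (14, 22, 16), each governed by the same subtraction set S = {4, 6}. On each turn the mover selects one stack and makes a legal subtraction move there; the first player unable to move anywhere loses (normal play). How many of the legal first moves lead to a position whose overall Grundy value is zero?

All stacks use S = {4, 6}:
G(0) = 0
G(1) = mex{} = 0
G(2) = mex{} = 0
G(3) = mex{} = 0
G(4) = mex{0} = 1
G(5) = mex{0} = 1
G(6) = mex{0,0} = 1
G(7) = mex{0,0} = 1
G(8) = mex{1,0} = 2
G(9) = mex{1,0} = 2
G(10) = mex{1,1} = 0
G(11) = mex{1,1} = 0
G(12) = mex{2,1} = 0
G(13) = mex{2,1} = 0
G(14) = mex{0,2} = 1
G(15) = mex{0,2} = 1
G(16) = mex{0,0} = 1
G(17) = mex{0,0} = 1
G(18) = mex{1,0} = 2
G(19) = mex{1,0} = 2
G(20) = mex{1,1} = 0
G(21) = mex{1,1} = 0
G(22) = mex{2,1} = 0
Stack A: G(14) = 1.
Stack B: G(22) = 0.
Stack C: G(16) = 1.
Combined Grundy value = 1 ⊕ 0 ⊕ 1 = 0.
A winning move leaves total XOR = 0, i.e. changes one component's Grundy value g to g ⊕ X where X is the current total.
Stack A: target g' = 1⊕0 = 1, but every legal move changes the Grundy value (mex property), so 0 moves.
Stack B: target g' = 0⊕0 = 0, but every legal move changes the Grundy value (mex property), so 0 moves.
Stack C: target g' = 1⊕0 = 1, but every legal move changes the Grundy value (mex property), so 0 moves.

0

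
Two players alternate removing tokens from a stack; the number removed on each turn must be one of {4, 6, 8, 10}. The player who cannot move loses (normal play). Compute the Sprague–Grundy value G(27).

3

G(0) = 0
G(1) = mex{} = 0
G(2) = mex{} = 0
G(3) = mex{} = 0
G(4) = mex{0} = 1
G(5) = mex{0} = 1
G(6) = mex{0,0} = 1
G(7) = mex{0,0} = 1
G(8) = mex{1,0,0} = 2
G(9) = mex{1,0,0} = 2
G(10) = mex{1,1,0,0} = 2
G(11) = mex{1,1,0,0} = 2
G(12) = mex{2,1,1,0} = 3
G(13) = mex{2,1,1,0} = 3
G(14) = mex{2,2,1,1} = 0
G(15) = mex{2,2,1,1} = 0
G(16) = mex{3,2,2,1} = 0
G(17) = mex{3,2,2,1} = 0
G(18) = mex{0,3,2,2} = 1
G(19) = mex{0,3,2,2} = 1
G(20) = mex{0,0,3,2} = 1
G(21) = mex{0,0,3,2} = 1
G(22) = mex{1,0,0,3} = 2
G(23) = mex{1,0,0,3} = 2
G(24) = mex{1,1,0,0} = 2
G(25) = mex{1,1,0,0} = 2
G(26) = mex{2,1,1,0} = 3
G(27) = mex{2,1,1,0} = 3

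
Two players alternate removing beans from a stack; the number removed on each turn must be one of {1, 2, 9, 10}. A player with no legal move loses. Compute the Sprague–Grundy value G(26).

n :  0  1  2  3  4  5  6  7  8  9 10 11 12 13 14 15 16 17 18 19 20 21 22 23 24 25 26
G :  0  1  2  0  1  2  0  1  2  3  4  0  1  2  0  1  2  0  1  2  3  4  0  1  2  0  1

1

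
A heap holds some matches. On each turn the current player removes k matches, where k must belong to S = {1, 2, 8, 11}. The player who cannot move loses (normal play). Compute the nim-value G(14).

n :  0  1  2  3  4  5  6  7  8  9 10 11 12 13 14
G :  0  1  2  0  1  2  0  1  2  0  1  2  0  1  2

2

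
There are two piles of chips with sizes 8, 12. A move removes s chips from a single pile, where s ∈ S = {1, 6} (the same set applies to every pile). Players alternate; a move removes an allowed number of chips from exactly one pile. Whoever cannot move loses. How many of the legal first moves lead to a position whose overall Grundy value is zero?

0

All piles use S = {1, 6}:
n :  0  1  2  3  4  5  6  7  8  9 10 11 12
G :  0  1  0  1  0  1  2  0  1  0  1  0  1
Pile A: G(8) = 1.
Pile B: G(12) = 1.
Combined Grundy value = 1 ⊕ 1 = 0.
A winning move leaves total XOR = 0, i.e. changes one component's Grundy value g to g ⊕ X where X is the current total.
Pile A: target g' = 1⊕0 = 1, but every legal move changes the Grundy value (mex property), so 0 moves.
Pile B: target g' = 1⊕0 = 1, but every legal move changes the Grundy value (mex property), so 0 moves.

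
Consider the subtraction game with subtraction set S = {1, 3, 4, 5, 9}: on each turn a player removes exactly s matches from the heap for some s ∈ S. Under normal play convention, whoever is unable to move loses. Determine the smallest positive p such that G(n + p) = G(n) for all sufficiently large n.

8

G(0) = 0
G(1) = mex{0} = 1
G(2) = mex{1} = 0
G(3) = mex{0,0} = 1
G(4) = mex{1,1,0} = 2
G(5) = mex{2,0,1,0} = 3
G(6) = mex{3,1,0,1} = 2
G(7) = mex{2,2,1,0} = 3
G(8) = mex{3,3,2,1} = 0
G(9) = mex{0,2,3,2,0} = 1
G(10) = mex{1,3,2,3,1} = 0
G(11) = mex{0,0,3,2,0} = 1
G(12) = mex{1,1,0,3,1} = 2
G(13) = mex{2,0,1,0,2} = 3
G(14) = mex{3,1,0,1,3} = 2
G(15) = mex{2,2,1,0,2} = 3
G(16) = mex{3,3,2,1,3} = 0
G(17) = mex{0,2,3,2,0} = 1
G(18) = mex{1,3,2,3,1} = 0
G(n+8) = G(n) holds for n = 0,…,8 (a full window of length max(S) = 9), so the sequence is purely periodic with period 8.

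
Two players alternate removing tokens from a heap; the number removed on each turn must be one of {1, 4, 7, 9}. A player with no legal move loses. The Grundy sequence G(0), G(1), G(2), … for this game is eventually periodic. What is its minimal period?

n :  0  1  2  3  4  5  6  7  8  9 10 11 12 13 14 15 16 17 18
G :  0  1  0  1  2  0  1  2  0  1  0  1  2  0  1  2  0  1  0
G(n+8) = G(n) holds for n = 0,…,8 (a full window of length max(S) = 9), so the sequence is purely periodic with period 8.

8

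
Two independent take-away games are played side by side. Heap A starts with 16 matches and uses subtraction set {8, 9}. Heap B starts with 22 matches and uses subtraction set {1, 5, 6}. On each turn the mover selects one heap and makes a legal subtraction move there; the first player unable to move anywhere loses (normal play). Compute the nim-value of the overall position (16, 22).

Heap A, S = {8, 9}:
G(0) = 0
G(1) = mex{} = 0
G(2) = mex{} = 0
G(3) = mex{} = 0
G(4) = mex{} = 0
G(5) = mex{} = 0
G(6) = mex{} = 0
G(7) = mex{} = 0
G(8) = mex{0} = 1
G(9) = mex{0,0} = 1
G(10) = mex{0,0} = 1
G(11) = mex{0,0} = 1
G(12) = mex{0,0} = 1
G(13) = mex{0,0} = 1
G(14) = mex{0,0} = 1
G(15) = mex{0,0} = 1
G(16) = mex{1,0} = 2
G_A(16) = 2.
Heap B, S = {1, 5, 6}:
n :  0  1  2  3  4  5  6  7  8  9 10 11 12 13 14 15 16 17 18 19 20 21 22
G :  0  1  0  1  0  1  2  3  2  3  2  0  1  0  1  0  1  2  3  2  3  2  0
G_B(22) = 0.
Combined Grundy value = 2 ⊕ 0 = 2.

2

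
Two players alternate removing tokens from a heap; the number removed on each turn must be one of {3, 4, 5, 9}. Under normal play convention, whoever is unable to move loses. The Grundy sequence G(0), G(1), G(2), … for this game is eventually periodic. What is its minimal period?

G(0) = 0
G(1) = mex{} = 0
G(2) = mex{} = 0
G(3) = mex{0} = 1
G(4) = mex{0,0} = 1
G(5) = mex{0,0,0} = 1
G(6) = mex{1,0,0} = 2
G(7) = mex{1,1,0} = 2
G(8) = mex{1,1,1} = 0
G(9) = mex{2,1,1,0} = 3
G(10) = mex{2,2,1,0} = 3
G(11) = mex{0,2,2,0} = 1
G(12) = mex{3,0,2,1} = 4
G(13) = mex{3,3,0,1} = 2
G(14) = mex{1,3,3,1} = 0
G(15) = mex{4,1,3,2} = 0
G(16) = mex{2,4,1,2} = 0
G(17) = mex{0,2,4,0} = 1
G(18) = mex{0,0,2,3} = 1
G(19) = mex{0,0,0,3} = 1
G(20) = mex{1,0,0,1} = 2
G(21) = mex{1,1,0,4} = 2
G(22) = mex{1,1,1,2} = 0
G(23) = mex{2,1,1,0} = 3
G(24) = mex{2,2,1,0} = 3
G(25) = mex{0,2,2,0} = 1
G(26) = mex{3,0,2,1} = 4
G(27) = mex{3,3,0,1} = 2
G(28) = mex{1,3,3,1} = 0
G(29) = mex{4,1,3,2} = 0
G(n+14) = G(n) holds for n = 0,…,8 (a full window of length max(S) = 9), so the sequence is purely periodic with period 14.

14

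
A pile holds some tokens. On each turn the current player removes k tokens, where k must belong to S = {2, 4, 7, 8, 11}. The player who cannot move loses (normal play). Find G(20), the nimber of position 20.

n :  0  1  2  3  4  5  6  7  8  9 10 11 12 13 14 15 16 17 18 19 20
G :  0  0  1  1  2  2  0  3  1  4  2  5  3  3  4  0  0  1  1  2  2

2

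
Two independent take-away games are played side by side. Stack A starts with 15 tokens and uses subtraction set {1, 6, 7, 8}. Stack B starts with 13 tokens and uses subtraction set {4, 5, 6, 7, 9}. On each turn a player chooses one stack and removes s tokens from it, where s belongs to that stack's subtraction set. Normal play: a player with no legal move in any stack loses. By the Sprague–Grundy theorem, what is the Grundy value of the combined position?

0

Stack A, S = {1, 6, 7, 8}:
n :  0  1  2  3  4  5  6  7  8  9 10 11 12 13 14 15
G :  0  1  0  1  0  1  2  3  2  3  2  3  4  0  1  0
G_A(15) = 0.
Stack B, S = {4, 5, 6, 7, 9}:
n :  0  1  2  3  4  5  6  7  8  9 10 11 12 13
G :  0  0  0  0  1  1  1  1  2  2  2  2  3  0
G_B(13) = 0.
Combined Grundy value = 0 ⊕ 0 = 0.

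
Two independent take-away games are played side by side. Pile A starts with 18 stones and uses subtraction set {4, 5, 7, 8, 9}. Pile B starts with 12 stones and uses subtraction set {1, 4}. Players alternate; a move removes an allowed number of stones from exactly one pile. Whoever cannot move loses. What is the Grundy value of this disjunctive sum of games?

1

Pile A, S = {4, 5, 7, 8, 9}:
G(0) = 0
G(1) = mex{} = 0
G(2) = mex{} = 0
G(3) = mex{} = 0
G(4) = mex{0} = 1
G(5) = mex{0,0} = 1
G(6) = mex{0,0} = 1
G(7) = mex{0,0,0} = 1
G(8) = mex{1,0,0,0} = 2
G(9) = mex{1,1,0,0,0} = 2
G(10) = mex{1,1,0,0,0} = 2
G(11) = mex{1,1,1,0,0} = 2
G(12) = mex{2,1,1,1,0} = 3
G(13) = mex{2,2,1,1,1} = 0
G(14) = mex{2,2,1,1,1} = 0
G(15) = mex{2,2,2,1,1} = 0
G(16) = mex{3,2,2,2,1} = 0
G(17) = mex{0,3,2,2,2} = 1
G(18) = mex{0,0,2,2,2} = 1
G_A(18) = 1.
Pile B, S = {1, 4}:
n :  0  1  2  3  4  5  6  7  8  9 10 11 12
G :  0  1  0  1  2  0  1  0  1  2  0  1  0
G_B(12) = 0.
Combined Grundy value = 1 ⊕ 0 = 1.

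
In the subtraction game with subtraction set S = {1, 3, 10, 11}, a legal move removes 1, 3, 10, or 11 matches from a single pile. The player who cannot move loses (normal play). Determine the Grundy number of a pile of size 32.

2

n :  0  1  2  3  4  5  6  7  8  9 10 11 12 13 14 15 16 17 18 19 20 21 22 23 24 25 26 27 28 29 30 31 32
G :  0  1  0  1  0  1  0  1  0  1  2  3  2  3  2  3  2  3  2  3  0  1  0  1  0  1  0  1  0  1  2  3  2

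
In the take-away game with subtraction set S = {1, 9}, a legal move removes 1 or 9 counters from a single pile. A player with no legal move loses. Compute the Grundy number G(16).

G(0) = 0
G(1) = mex{0} = 1
G(2) = mex{1} = 0
G(3) = mex{0} = 1
G(4) = mex{1} = 0
G(5) = mex{0} = 1
G(6) = mex{1} = 0
G(7) = mex{0} = 1
G(8) = mex{1} = 0
G(9) = mex{0,0} = 1
G(10) = mex{1,1} = 0
G(11) = mex{0,0} = 1
G(12) = mex{1,1} = 0
G(13) = mex{0,0} = 1
G(14) = mex{1,1} = 0
G(15) = mex{0,0} = 1
G(16) = mex{1,1} = 0

0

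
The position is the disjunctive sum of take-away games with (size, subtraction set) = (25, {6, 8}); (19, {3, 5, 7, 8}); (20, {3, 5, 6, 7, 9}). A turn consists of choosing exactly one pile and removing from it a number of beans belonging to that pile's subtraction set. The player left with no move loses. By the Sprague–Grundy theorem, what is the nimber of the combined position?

Pile A, S = {6, 8}:
n :  0  1  2  3  4  5  6  7  8  9 10 11 12 13 14 15 16 17 18 19 20 21 22 23 24 25
G :  0  0  0  0  0  0  1  1  1  1  1  1  2  2  0  0  0  0  0  0  1  1  1  1  1  1
G_A(25) = 1.
Pile B, S = {3, 5, 7, 8}:
G(0) = 0
G(1) = mex{} = 0
G(2) = mex{} = 0
G(3) = mex{0} = 1
G(4) = mex{0} = 1
G(5) = mex{0,0} = 1
G(6) = mex{1,0} = 2
G(7) = mex{1,0,0} = 2
G(8) = mex{1,1,0,0} = 2
G(9) = mex{2,1,0,0} = 3
G(10) = mex{2,1,1,0} = 3
G(11) = mex{2,2,1,1} = 0
G(12) = mex{3,2,1,1} = 0
G(13) = mex{3,2,2,1} = 0
G(14) = mex{0,3,2,2} = 1
G(15) = mex{0,3,2,2} = 1
G(16) = mex{0,0,3,2} = 1
G(17) = mex{1,0,3,3} = 2
G(18) = mex{1,0,0,3} = 2
G(19) = mex{1,1,0,0} = 2
G_B(19) = 2.
Pile C, S = {3, 5, 6, 7, 9}:
G(0) = 0
G(1) = mex{} = 0
G(2) = mex{} = 0
G(3) = mex{0} = 1
G(4) = mex{0} = 1
G(5) = mex{0,0} = 1
G(6) = mex{1,0,0} = 2
G(7) = mex{1,0,0,0} = 2
G(8) = mex{1,1,0,0} = 2
G(9) = mex{2,1,1,0,0} = 3
G(10) = mex{2,1,1,1,0} = 3
G(11) = mex{2,2,1,1,0} = 3
G(12) = mex{3,2,2,1,1} = 0
G(13) = mex{3,2,2,2,1} = 0
G(14) = mex{3,3,2,2,1} = 0
G(15) = mex{0,3,3,2,2} = 1
G(16) = mex{0,3,3,3,2} = 1
G(17) = mex{0,0,3,3,2} = 1
G(18) = mex{1,0,0,3,3} = 2
G(19) = mex{1,0,0,0,3} = 2
G(20) = mex{1,1,0,0,3} = 2
G_C(20) = 2.
Combined Grundy value = 1 ⊕ 2 ⊕ 2 = 1.

1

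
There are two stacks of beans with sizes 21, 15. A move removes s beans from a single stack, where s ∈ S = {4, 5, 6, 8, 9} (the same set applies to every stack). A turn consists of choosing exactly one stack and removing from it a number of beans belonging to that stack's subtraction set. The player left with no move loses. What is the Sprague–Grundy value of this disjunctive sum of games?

2

All stacks use S = {4, 5, 6, 8, 9}:
G(0) = 0
G(1) = mex{} = 0
G(2) = mex{} = 0
G(3) = mex{} = 0
G(4) = mex{0} = 1
G(5) = mex{0,0} = 1
G(6) = mex{0,0,0} = 1
G(7) = mex{0,0,0} = 1
G(8) = mex{1,0,0,0} = 2
G(9) = mex{1,1,0,0,0} = 2
G(10) = mex{1,1,1,0,0} = 2
G(11) = mex{1,1,1,0,0} = 2
G(12) = mex{2,1,1,1,0} = 3
G(13) = mex{2,2,1,1,1} = 0
G(14) = mex{2,2,2,1,1} = 0
G(15) = mex{2,2,2,1,1} = 0
G(16) = mex{3,2,2,2,1} = 0
G(17) = mex{0,3,2,2,2} = 1
G(18) = mex{0,0,3,2,2} = 1
G(19) = mex{0,0,0,2,2} = 1
G(20) = mex{0,0,0,3,2} = 1
G(21) = mex{1,0,0,0,3} = 2
Stack A: G(21) = 2.
Stack B: G(15) = 0.
Combined Grundy value = 2 ⊕ 0 = 2.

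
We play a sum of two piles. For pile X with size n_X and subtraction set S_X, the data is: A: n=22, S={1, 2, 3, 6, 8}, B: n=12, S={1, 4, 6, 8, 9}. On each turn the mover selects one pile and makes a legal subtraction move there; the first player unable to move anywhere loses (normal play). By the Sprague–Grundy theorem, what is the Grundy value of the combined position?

0

Pile A, S = {1, 2, 3, 6, 8}:
G(0) = 0
G(1) = mex{0} = 1
G(2) = mex{1,0} = 2
G(3) = mex{2,1,0} = 3
G(4) = mex{3,2,1} = 0
G(5) = mex{0,3,2} = 1
G(6) = mex{1,0,3,0} = 2
G(7) = mex{2,1,0,1} = 3
G(8) = mex{3,2,1,2,0} = 4
G(9) = mex{4,3,2,3,1} = 0
G(10) = mex{0,4,3,0,2} = 1
G(11) = mex{1,0,4,1,3} = 2
G(12) = mex{2,1,0,2,0} = 3
G(13) = mex{3,2,1,3,1} = 0
G(14) = mex{0,3,2,4,2} = 1
G(15) = mex{1,0,3,0,3} = 2
G(16) = mex{2,1,0,1,4} = 3
G(17) = mex{3,2,1,2,0} = 4
G(18) = mex{4,3,2,3,1} = 0
G(19) = mex{0,4,3,0,2} = 1
G(20) = mex{1,0,4,1,3} = 2
G(21) = mex{2,1,0,2,0} = 3
G(22) = mex{3,2,1,3,1} = 0
G_A(22) = 0.
Pile B, S = {1, 4, 6, 8, 9}:
G(0) = 0
G(1) = mex{0} = 1
G(2) = mex{1} = 0
G(3) = mex{0} = 1
G(4) = mex{1,0} = 2
G(5) = mex{2,1} = 0
G(6) = mex{0,0,0} = 1
G(7) = mex{1,1,1} = 0
G(8) = mex{0,2,0,0} = 1
G(9) = mex{1,0,1,1,0} = 2
G(10) = mex{2,1,2,0,1} = 3
G(11) = mex{3,0,0,1,0} = 2
G(12) = mex{2,1,1,2,1} = 0
G_B(12) = 0.
Combined Grundy value = 0 ⊕ 0 = 0.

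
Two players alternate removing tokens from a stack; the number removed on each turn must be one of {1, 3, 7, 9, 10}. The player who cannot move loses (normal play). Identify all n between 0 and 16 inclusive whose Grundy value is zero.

0, 2, 4, 6, 8

n :  0  1  2  3  4  5  6  7  8  9 10 11 12 13 14 15 16
G :  0  1  0  1  0  1  0  1  0  1  2  3  2  3  2  3  2
P-positions are exactly the n with G(n) = 0.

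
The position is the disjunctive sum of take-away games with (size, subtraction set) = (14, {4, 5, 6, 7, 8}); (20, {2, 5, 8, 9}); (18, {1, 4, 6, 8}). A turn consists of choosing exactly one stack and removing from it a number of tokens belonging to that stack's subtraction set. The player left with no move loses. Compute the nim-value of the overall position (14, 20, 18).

0

Stack A, S = {4, 5, 6, 7, 8}:
n :  0  1  2  3  4  5  6  7  8  9 10 11 12 13 14
G :  0  0  0  0  1  1  1  1  2  2  2  2  0  0  0
G_A(14) = 0.
Stack B, S = {2, 5, 8, 9}:
G(0) = 0
G(1) = mex{} = 0
G(2) = mex{0} = 1
G(3) = mex{0} = 1
G(4) = mex{1} = 0
G(5) = mex{1,0} = 2
G(6) = mex{0,0} = 1
G(7) = mex{2,1} = 0
G(8) = mex{1,1,0} = 2
G(9) = mex{0,0,0,0} = 1
G(10) = mex{2,2,1,0} = 3
G(11) = mex{1,1,1,1} = 0
G(12) = mex{3,0,0,1} = 2
G(13) = mex{0,2,2,0} = 1
G(14) = mex{2,1,1,2} = 0
G(15) = mex{1,3,0,1} = 2
G(16) = mex{0,0,2,0} = 1
G(17) = mex{2,2,1,2} = 0
G(18) = mex{1,1,3,1} = 0
G(19) = mex{0,0,0,3} = 1
G(20) = mex{0,2,2,0} = 1
G_B(20) = 1.
Stack C, S = {1, 4, 6, 8}:
n :  0  1  2  3  4  5  6  7  8  9 10 11 12 13 14 15 16 17 18
G :  0  1  0  1  2  0  1  0  1  2  3  2  0  1  0  1  2  0  1
G_C(18) = 1.
Combined Grundy value = 0 ⊕ 1 ⊕ 1 = 0.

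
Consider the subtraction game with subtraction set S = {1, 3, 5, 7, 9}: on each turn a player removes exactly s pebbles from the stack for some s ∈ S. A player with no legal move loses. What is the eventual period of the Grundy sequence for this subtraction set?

G(0) = 0
G(1) = mex{0} = 1
G(2) = mex{1} = 0
G(3) = mex{0,0} = 1
G(4) = mex{1,1} = 0
G(5) = mex{0,0,0} = 1
G(6) = mex{1,1,1} = 0
G(7) = mex{0,0,0,0} = 1
G(8) = mex{1,1,1,1} = 0
G(9) = mex{0,0,0,0,0} = 1
G(10) = mex{1,1,1,1,1} = 0
G(11) = mex{0,0,0,0,0} = 1
G(12) = mex{1,1,1,1,1} = 0
G(13) = mex{0,0,0,0,0} = 1
G(14) = mex{1,1,1,1,1} = 0
G(n+2) = G(n) holds for n = 0,…,8 (a full window of length max(S) = 9), so the sequence is purely periodic with period 2.

2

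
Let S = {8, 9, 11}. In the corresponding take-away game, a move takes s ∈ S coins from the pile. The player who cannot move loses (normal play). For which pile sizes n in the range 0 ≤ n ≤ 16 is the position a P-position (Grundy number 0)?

n :  0  1  2  3  4  5  6  7  8  9 10 11 12 13 14 15 16
G :  0  0  0  0  0  0  0  0  1  1  1  1  1  1  1  1  2
P-positions are exactly the n with G(n) = 0.

0, 1, 2, 3, 4, 5, 6, 7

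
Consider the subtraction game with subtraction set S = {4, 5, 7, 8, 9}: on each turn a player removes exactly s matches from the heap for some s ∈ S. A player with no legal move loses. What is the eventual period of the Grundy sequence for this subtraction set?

13

G(0) = 0
G(1) = mex{} = 0
G(2) = mex{} = 0
G(3) = mex{} = 0
G(4) = mex{0} = 1
G(5) = mex{0,0} = 1
G(6) = mex{0,0} = 1
G(7) = mex{0,0,0} = 1
G(8) = mex{1,0,0,0} = 2
G(9) = mex{1,1,0,0,0} = 2
G(10) = mex{1,1,0,0,0} = 2
G(11) = mex{1,1,1,0,0} = 2
G(12) = mex{2,1,1,1,0} = 3
G(13) = mex{2,2,1,1,1} = 0
G(14) = mex{2,2,1,1,1} = 0
G(15) = mex{2,2,2,1,1} = 0
G(16) = mex{3,2,2,2,1} = 0
G(17) = mex{0,3,2,2,2} = 1
G(18) = mex{0,0,2,2,2} = 1
G(19) = mex{0,0,3,2,2} = 1
G(20) = mex{0,0,0,3,2} = 1
G(21) = mex{1,0,0,0,3} = 2
G(22) = mex{1,1,0,0,0} = 2
G(23) = mex{1,1,0,0,0} = 2
G(24) = mex{1,1,1,0,0} = 2
G(25) = mex{2,1,1,1,0} = 3
G(26) = mex{2,2,1,1,1} = 0
G(27) = mex{2,2,1,1,1} = 0
G(n+13) = G(n) holds for n = 0,…,8 (a full window of length max(S) = 9), so the sequence is purely periodic with period 13.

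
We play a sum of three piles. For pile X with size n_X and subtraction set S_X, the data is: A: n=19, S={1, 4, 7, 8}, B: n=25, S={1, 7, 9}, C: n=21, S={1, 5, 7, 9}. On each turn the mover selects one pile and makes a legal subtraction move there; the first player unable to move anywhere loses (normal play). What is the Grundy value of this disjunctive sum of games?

3

Pile A, S = {1, 4, 7, 8}:
n :  0  1  2  3  4  5  6  7  8  9 10 11 12 13 14 15 16 17 18 19
G :  0  1  0  1  2  0  1  2  3  2  3  0  1  3  0  1  0  1  2  3
G_A(19) = 3.
Pile B, S = {1, 7, 9}:
G(0) = 0
G(1) = mex{0} = 1
G(2) = mex{1} = 0
G(3) = mex{0} = 1
G(4) = mex{1} = 0
G(5) = mex{0} = 1
G(6) = mex{1} = 0
G(7) = mex{0,0} = 1
G(8) = mex{1,1} = 0
G(9) = mex{0,0,0} = 1
G(10) = mex{1,1,1} = 0
G(11) = mex{0,0,0} = 1
G(12) = mex{1,1,1} = 0
G(13) = mex{0,0,0} = 1
G(14) = mex{1,1,1} = 0
G(15) = mex{0,0,0} = 1
G(16) = mex{1,1,1} = 0
G(17) = mex{0,0,0} = 1
G(18) = mex{1,1,1} = 0
G(19) = mex{0,0,0} = 1
G(20) = mex{1,1,1} = 0
G(21) = mex{0,0,0} = 1
G(22) = mex{1,1,1} = 0
G(23) = mex{0,0,0} = 1
G(24) = mex{1,1,1} = 0
G(25) = mex{0,0,0} = 1
G_B(25) = 1.
Pile C, S = {1, 5, 7, 9}:
G(0) = 0
G(1) = mex{0} = 1
G(2) = mex{1} = 0
G(3) = mex{0} = 1
G(4) = mex{1} = 0
G(5) = mex{0,0} = 1
G(6) = mex{1,1} = 0
G(7) = mex{0,0,0} = 1
G(8) = mex{1,1,1} = 0
G(9) = mex{0,0,0,0} = 1
G(10) = mex{1,1,1,1} = 0
G(11) = mex{0,0,0,0} = 1
G(12) = mex{1,1,1,1} = 0
G(13) = mex{0,0,0,0} = 1
G(14) = mex{1,1,1,1} = 0
G(15) = mex{0,0,0,0} = 1
G(16) = mex{1,1,1,1} = 0
G(17) = mex{0,0,0,0} = 1
G(18) = mex{1,1,1,1} = 0
G(19) = mex{0,0,0,0} = 1
G(20) = mex{1,1,1,1} = 0
G(21) = mex{0,0,0,0} = 1
G_C(21) = 1.
Combined Grundy value = 3 ⊕ 1 ⊕ 1 = 3.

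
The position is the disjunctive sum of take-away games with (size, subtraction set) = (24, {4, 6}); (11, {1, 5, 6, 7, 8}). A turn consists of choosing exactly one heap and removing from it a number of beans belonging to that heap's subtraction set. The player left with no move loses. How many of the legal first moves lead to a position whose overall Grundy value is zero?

2

Heap A, S = {4, 6}:
n :  0  1  2  3  4  5  6  7  8  9 10 11 12 13 14 15 16 17 18 19 20 21 22 23 24
G :  0  0  0  0  1  1  1  1  2  2  0  0  0  0  1  1  1  1  2  2  0  0  0  0  1
G_A(24) = 1.
Heap B, S = {1, 5, 6, 7, 8}:
n :  0  1  2  3  4  5  6  7  8  9 10 11
G :  0  1  0  1  0  1  2  3  2  3  2  3
G_B(11) = 3.
Combined Grundy value = 1 ⊕ 3 = 2.
A winning move leaves total XOR = 0, i.e. changes one component's Grundy value g to g ⊕ X where X is the current total.
Heap A: need g' = 1⊕2 = 3. Options: 24−4→G=0, 24−6→G=2. Hits: 0.
Heap B: need g' = 3⊕2 = 1. Options: 11−1→G=2, 11−5→G=2, 11−6→G=1, 11−7→G=0, 11−8→G=1. Hits: 2.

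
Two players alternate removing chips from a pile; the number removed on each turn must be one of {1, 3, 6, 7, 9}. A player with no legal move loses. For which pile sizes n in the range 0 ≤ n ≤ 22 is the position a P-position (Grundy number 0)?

0, 2, 4, 12, 14, 16

G(0) = 0
G(1) = mex{0} = 1
G(2) = mex{1} = 0
G(3) = mex{0,0} = 1
G(4) = mex{1,1} = 0
G(5) = mex{0,0} = 1
G(6) = mex{1,1,0} = 2
G(7) = mex{2,0,1,0} = 3
G(8) = mex{3,1,0,1} = 2
G(9) = mex{2,2,1,0,0} = 3
G(10) = mex{3,3,0,1,1} = 2
G(11) = mex{2,2,1,0,0} = 3
G(12) = mex{3,3,2,1,1} = 0
G(13) = mex{0,2,3,2,0} = 1
G(14) = mex{1,3,2,3,1} = 0
G(15) = mex{0,0,3,2,2} = 1
G(16) = mex{1,1,2,3,3} = 0
G(17) = mex{0,0,3,2,2} = 1
G(18) = mex{1,1,0,3,3} = 2
G(19) = mex{2,0,1,0,2} = 3
G(20) = mex{3,1,0,1,3} = 2
G(21) = mex{2,2,1,0,0} = 3
G(22) = mex{3,3,0,1,1} = 2
P-positions are exactly the n with G(n) = 0.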